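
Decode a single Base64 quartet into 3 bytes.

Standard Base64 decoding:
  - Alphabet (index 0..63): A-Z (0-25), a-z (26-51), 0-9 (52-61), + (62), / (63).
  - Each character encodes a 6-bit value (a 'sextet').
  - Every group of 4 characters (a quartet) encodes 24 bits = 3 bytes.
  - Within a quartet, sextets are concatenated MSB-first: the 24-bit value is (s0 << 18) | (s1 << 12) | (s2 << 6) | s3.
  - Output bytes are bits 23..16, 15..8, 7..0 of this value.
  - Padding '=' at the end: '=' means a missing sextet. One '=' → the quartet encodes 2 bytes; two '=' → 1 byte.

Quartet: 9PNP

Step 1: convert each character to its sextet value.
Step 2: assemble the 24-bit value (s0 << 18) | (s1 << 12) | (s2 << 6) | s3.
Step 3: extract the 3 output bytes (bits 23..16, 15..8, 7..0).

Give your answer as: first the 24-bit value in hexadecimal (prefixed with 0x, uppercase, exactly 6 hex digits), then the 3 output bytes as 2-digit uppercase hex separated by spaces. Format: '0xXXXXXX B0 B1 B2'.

Sextets: 9=61, P=15, N=13, P=15
24-bit: (61<<18) | (15<<12) | (13<<6) | 15
      = 0xF40000 | 0x00F000 | 0x000340 | 0x00000F
      = 0xF4F34F
Bytes: (v>>16)&0xFF=F4, (v>>8)&0xFF=F3, v&0xFF=4F

Answer: 0xF4F34F F4 F3 4F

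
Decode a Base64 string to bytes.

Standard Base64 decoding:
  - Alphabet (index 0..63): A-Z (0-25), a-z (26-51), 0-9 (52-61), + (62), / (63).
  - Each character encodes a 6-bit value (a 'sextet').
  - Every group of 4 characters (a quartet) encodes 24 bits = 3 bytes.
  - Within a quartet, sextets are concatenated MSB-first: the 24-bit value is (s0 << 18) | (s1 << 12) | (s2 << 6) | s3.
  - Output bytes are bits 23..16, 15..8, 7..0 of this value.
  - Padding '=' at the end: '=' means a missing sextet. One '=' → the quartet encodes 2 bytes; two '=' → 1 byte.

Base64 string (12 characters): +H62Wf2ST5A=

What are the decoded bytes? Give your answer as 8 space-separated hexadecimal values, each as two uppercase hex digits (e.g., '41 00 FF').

Answer: F8 7E B6 59 FD 92 4F 90

Derivation:
After char 0 ('+'=62): chars_in_quartet=1 acc=0x3E bytes_emitted=0
After char 1 ('H'=7): chars_in_quartet=2 acc=0xF87 bytes_emitted=0
After char 2 ('6'=58): chars_in_quartet=3 acc=0x3E1FA bytes_emitted=0
After char 3 ('2'=54): chars_in_quartet=4 acc=0xF87EB6 -> emit F8 7E B6, reset; bytes_emitted=3
After char 4 ('W'=22): chars_in_quartet=1 acc=0x16 bytes_emitted=3
After char 5 ('f'=31): chars_in_quartet=2 acc=0x59F bytes_emitted=3
After char 6 ('2'=54): chars_in_quartet=3 acc=0x167F6 bytes_emitted=3
After char 7 ('S'=18): chars_in_quartet=4 acc=0x59FD92 -> emit 59 FD 92, reset; bytes_emitted=6
After char 8 ('T'=19): chars_in_quartet=1 acc=0x13 bytes_emitted=6
After char 9 ('5'=57): chars_in_quartet=2 acc=0x4F9 bytes_emitted=6
After char 10 ('A'=0): chars_in_quartet=3 acc=0x13E40 bytes_emitted=6
Padding '=': partial quartet acc=0x13E40 -> emit 4F 90; bytes_emitted=8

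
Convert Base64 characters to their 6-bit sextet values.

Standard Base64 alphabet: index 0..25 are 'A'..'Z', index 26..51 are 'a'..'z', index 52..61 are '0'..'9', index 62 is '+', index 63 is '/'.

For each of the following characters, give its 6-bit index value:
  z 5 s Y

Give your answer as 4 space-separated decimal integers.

Answer: 51 57 44 24

Derivation:
'z': a..z range, 26 + ord('z') − ord('a') = 51
'5': 0..9 range, 52 + ord('5') − ord('0') = 57
's': a..z range, 26 + ord('s') − ord('a') = 44
'Y': A..Z range, ord('Y') − ord('A') = 24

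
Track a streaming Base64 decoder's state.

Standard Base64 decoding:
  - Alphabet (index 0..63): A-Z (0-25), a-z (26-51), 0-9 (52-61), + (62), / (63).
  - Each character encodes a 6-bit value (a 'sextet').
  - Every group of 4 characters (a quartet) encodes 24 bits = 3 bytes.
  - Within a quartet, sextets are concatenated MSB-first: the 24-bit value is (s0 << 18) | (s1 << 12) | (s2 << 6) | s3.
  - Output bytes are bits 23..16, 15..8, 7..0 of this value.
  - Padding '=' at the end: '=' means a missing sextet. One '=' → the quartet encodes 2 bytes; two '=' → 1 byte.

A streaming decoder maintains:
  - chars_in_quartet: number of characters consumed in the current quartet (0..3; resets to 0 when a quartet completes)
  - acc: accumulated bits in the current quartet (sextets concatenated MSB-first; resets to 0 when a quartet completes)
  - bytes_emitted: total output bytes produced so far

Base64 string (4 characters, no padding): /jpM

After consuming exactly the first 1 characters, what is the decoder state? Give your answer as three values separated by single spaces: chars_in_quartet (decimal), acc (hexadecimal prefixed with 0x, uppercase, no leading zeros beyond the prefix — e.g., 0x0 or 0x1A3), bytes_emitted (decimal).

After char 0 ('/'=63): chars_in_quartet=1 acc=0x3F bytes_emitted=0

Answer: 1 0x3F 0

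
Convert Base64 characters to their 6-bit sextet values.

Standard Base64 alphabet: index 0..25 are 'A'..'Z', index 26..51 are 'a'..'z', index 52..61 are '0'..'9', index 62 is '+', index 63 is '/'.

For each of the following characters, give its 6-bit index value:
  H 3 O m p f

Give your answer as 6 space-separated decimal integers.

'H': A..Z range, ord('H') − ord('A') = 7
'3': 0..9 range, 52 + ord('3') − ord('0') = 55
'O': A..Z range, ord('O') − ord('A') = 14
'm': a..z range, 26 + ord('m') − ord('a') = 38
'p': a..z range, 26 + ord('p') − ord('a') = 41
'f': a..z range, 26 + ord('f') − ord('a') = 31

Answer: 7 55 14 38 41 31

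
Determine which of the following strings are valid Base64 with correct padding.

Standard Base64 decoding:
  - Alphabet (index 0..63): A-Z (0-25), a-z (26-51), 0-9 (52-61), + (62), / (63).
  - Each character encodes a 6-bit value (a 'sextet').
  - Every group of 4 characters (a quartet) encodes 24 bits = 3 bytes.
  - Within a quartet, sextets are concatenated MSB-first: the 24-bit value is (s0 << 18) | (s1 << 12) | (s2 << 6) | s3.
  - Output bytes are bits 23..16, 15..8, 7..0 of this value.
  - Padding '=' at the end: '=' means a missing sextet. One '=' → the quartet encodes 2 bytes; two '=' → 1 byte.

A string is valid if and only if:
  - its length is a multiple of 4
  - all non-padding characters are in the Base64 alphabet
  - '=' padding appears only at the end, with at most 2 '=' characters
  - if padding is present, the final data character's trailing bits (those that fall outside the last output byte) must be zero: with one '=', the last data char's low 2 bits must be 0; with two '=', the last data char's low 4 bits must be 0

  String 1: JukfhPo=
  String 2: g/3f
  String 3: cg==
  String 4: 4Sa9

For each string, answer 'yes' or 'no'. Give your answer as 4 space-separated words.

Answer: yes yes yes yes

Derivation:
String 1: 'JukfhPo=' → valid
String 2: 'g/3f' → valid
String 3: 'cg==' → valid
String 4: '4Sa9' → valid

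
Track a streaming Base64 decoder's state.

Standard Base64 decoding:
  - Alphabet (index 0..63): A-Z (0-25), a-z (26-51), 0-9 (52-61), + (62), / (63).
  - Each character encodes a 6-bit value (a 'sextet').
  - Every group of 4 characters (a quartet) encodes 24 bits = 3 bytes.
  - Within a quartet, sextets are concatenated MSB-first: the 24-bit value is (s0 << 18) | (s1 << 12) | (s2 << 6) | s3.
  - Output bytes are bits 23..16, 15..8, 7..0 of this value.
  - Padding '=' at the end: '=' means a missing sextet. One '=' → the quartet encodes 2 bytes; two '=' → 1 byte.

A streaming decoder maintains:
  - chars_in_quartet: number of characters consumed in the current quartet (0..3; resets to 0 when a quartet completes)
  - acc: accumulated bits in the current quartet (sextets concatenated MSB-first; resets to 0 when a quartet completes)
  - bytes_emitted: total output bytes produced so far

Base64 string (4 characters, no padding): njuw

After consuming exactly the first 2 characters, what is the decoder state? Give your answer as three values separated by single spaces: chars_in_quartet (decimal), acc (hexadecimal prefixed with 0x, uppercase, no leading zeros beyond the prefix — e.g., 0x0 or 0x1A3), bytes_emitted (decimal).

After char 0 ('n'=39): chars_in_quartet=1 acc=0x27 bytes_emitted=0
After char 1 ('j'=35): chars_in_quartet=2 acc=0x9E3 bytes_emitted=0

Answer: 2 0x9E3 0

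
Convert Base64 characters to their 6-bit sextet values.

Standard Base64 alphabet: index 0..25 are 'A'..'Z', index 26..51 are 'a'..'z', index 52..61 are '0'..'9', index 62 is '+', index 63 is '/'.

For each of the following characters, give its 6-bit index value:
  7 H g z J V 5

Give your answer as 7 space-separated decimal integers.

Answer: 59 7 32 51 9 21 57

Derivation:
'7': 0..9 range, 52 + ord('7') − ord('0') = 59
'H': A..Z range, ord('H') − ord('A') = 7
'g': a..z range, 26 + ord('g') − ord('a') = 32
'z': a..z range, 26 + ord('z') − ord('a') = 51
'J': A..Z range, ord('J') − ord('A') = 9
'V': A..Z range, ord('V') − ord('A') = 21
'5': 0..9 range, 52 + ord('5') − ord('0') = 57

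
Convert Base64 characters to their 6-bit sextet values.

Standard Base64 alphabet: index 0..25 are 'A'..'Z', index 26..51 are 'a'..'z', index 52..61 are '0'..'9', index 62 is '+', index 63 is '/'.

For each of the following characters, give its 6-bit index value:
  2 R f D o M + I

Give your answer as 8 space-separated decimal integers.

Answer: 54 17 31 3 40 12 62 8

Derivation:
'2': 0..9 range, 52 + ord('2') − ord('0') = 54
'R': A..Z range, ord('R') − ord('A') = 17
'f': a..z range, 26 + ord('f') − ord('a') = 31
'D': A..Z range, ord('D') − ord('A') = 3
'o': a..z range, 26 + ord('o') − ord('a') = 40
'M': A..Z range, ord('M') − ord('A') = 12
'+': index 62
'I': A..Z range, ord('I') − ord('A') = 8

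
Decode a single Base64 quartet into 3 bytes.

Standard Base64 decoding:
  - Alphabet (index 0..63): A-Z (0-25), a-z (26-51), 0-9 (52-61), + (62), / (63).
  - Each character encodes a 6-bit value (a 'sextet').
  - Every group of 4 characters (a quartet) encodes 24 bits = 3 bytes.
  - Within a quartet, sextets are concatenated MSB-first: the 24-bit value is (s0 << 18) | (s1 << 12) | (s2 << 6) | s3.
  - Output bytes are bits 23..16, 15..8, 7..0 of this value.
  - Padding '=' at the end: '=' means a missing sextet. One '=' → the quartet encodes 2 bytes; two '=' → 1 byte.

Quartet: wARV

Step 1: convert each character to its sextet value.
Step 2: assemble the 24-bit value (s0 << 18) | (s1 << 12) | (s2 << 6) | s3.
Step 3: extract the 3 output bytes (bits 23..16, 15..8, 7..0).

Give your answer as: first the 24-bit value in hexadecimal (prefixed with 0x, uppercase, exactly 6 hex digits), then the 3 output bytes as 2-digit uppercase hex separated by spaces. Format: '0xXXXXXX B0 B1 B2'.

Answer: 0xC00455 C0 04 55

Derivation:
Sextets: w=48, A=0, R=17, V=21
24-bit: (48<<18) | (0<<12) | (17<<6) | 21
      = 0xC00000 | 0x000000 | 0x000440 | 0x000015
      = 0xC00455
Bytes: (v>>16)&0xFF=C0, (v>>8)&0xFF=04, v&0xFF=55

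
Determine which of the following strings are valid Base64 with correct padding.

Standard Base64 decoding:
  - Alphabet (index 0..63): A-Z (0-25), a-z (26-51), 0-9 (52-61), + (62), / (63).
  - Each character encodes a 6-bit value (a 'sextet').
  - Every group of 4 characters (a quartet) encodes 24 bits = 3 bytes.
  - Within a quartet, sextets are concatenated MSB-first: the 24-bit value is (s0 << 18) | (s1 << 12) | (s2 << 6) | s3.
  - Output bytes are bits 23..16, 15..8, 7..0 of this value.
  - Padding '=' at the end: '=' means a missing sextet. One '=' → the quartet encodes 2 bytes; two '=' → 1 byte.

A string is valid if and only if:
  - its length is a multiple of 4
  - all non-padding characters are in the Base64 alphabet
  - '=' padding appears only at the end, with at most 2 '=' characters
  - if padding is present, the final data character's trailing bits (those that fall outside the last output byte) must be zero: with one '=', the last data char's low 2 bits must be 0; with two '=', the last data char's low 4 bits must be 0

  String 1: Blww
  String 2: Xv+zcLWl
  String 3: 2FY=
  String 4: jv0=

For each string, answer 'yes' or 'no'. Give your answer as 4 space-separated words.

Answer: yes yes yes yes

Derivation:
String 1: 'Blww' → valid
String 2: 'Xv+zcLWl' → valid
String 3: '2FY=' → valid
String 4: 'jv0=' → valid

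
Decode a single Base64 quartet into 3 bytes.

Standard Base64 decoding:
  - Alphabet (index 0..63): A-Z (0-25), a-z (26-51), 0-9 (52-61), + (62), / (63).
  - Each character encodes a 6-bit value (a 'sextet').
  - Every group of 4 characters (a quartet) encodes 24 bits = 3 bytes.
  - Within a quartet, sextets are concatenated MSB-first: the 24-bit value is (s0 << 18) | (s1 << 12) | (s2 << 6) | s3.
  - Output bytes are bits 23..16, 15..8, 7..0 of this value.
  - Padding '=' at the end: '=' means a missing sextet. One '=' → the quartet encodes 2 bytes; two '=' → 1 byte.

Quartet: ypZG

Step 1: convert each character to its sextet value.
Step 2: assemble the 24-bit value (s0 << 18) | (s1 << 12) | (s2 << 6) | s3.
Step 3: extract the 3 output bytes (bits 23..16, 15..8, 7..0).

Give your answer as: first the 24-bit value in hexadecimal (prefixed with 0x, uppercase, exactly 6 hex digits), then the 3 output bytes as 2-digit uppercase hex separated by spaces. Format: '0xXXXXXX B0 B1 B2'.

Sextets: y=50, p=41, Z=25, G=6
24-bit: (50<<18) | (41<<12) | (25<<6) | 6
      = 0xC80000 | 0x029000 | 0x000640 | 0x000006
      = 0xCA9646
Bytes: (v>>16)&0xFF=CA, (v>>8)&0xFF=96, v&0xFF=46

Answer: 0xCA9646 CA 96 46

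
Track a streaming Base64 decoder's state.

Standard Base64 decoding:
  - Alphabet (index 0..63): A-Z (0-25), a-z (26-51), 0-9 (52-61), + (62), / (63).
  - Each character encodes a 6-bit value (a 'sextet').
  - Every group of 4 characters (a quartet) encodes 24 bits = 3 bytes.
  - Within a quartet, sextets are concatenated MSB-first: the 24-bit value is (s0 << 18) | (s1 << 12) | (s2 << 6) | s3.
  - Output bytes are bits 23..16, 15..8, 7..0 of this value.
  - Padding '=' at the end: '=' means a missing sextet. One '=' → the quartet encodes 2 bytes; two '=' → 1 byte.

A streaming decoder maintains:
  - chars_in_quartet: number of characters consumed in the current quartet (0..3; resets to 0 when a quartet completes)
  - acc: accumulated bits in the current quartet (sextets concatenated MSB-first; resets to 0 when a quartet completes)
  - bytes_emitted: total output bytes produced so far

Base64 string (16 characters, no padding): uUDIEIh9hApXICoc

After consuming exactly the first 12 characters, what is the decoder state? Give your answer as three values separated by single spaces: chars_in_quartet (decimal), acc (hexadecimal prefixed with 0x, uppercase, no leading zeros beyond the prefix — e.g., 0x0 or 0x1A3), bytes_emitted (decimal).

Answer: 0 0x0 9

Derivation:
After char 0 ('u'=46): chars_in_quartet=1 acc=0x2E bytes_emitted=0
After char 1 ('U'=20): chars_in_quartet=2 acc=0xB94 bytes_emitted=0
After char 2 ('D'=3): chars_in_quartet=3 acc=0x2E503 bytes_emitted=0
After char 3 ('I'=8): chars_in_quartet=4 acc=0xB940C8 -> emit B9 40 C8, reset; bytes_emitted=3
After char 4 ('E'=4): chars_in_quartet=1 acc=0x4 bytes_emitted=3
After char 5 ('I'=8): chars_in_quartet=2 acc=0x108 bytes_emitted=3
After char 6 ('h'=33): chars_in_quartet=3 acc=0x4221 bytes_emitted=3
After char 7 ('9'=61): chars_in_quartet=4 acc=0x10887D -> emit 10 88 7D, reset; bytes_emitted=6
After char 8 ('h'=33): chars_in_quartet=1 acc=0x21 bytes_emitted=6
After char 9 ('A'=0): chars_in_quartet=2 acc=0x840 bytes_emitted=6
After char 10 ('p'=41): chars_in_quartet=3 acc=0x21029 bytes_emitted=6
After char 11 ('X'=23): chars_in_quartet=4 acc=0x840A57 -> emit 84 0A 57, reset; bytes_emitted=9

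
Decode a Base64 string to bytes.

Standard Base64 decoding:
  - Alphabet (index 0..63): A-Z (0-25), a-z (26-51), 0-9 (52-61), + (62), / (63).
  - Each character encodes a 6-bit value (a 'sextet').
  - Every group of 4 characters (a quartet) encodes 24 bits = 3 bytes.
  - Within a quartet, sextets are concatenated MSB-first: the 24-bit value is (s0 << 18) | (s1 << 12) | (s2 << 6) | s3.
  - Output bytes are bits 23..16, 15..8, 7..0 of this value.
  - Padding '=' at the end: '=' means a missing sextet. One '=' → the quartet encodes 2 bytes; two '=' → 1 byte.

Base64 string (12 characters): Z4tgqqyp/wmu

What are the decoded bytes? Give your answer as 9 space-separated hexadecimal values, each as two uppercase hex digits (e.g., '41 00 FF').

Answer: 67 8B 60 AA AC A9 FF 09 AE

Derivation:
After char 0 ('Z'=25): chars_in_quartet=1 acc=0x19 bytes_emitted=0
After char 1 ('4'=56): chars_in_quartet=2 acc=0x678 bytes_emitted=0
After char 2 ('t'=45): chars_in_quartet=3 acc=0x19E2D bytes_emitted=0
After char 3 ('g'=32): chars_in_quartet=4 acc=0x678B60 -> emit 67 8B 60, reset; bytes_emitted=3
After char 4 ('q'=42): chars_in_quartet=1 acc=0x2A bytes_emitted=3
After char 5 ('q'=42): chars_in_quartet=2 acc=0xAAA bytes_emitted=3
After char 6 ('y'=50): chars_in_quartet=3 acc=0x2AAB2 bytes_emitted=3
After char 7 ('p'=41): chars_in_quartet=4 acc=0xAAACA9 -> emit AA AC A9, reset; bytes_emitted=6
After char 8 ('/'=63): chars_in_quartet=1 acc=0x3F bytes_emitted=6
After char 9 ('w'=48): chars_in_quartet=2 acc=0xFF0 bytes_emitted=6
After char 10 ('m'=38): chars_in_quartet=3 acc=0x3FC26 bytes_emitted=6
After char 11 ('u'=46): chars_in_quartet=4 acc=0xFF09AE -> emit FF 09 AE, reset; bytes_emitted=9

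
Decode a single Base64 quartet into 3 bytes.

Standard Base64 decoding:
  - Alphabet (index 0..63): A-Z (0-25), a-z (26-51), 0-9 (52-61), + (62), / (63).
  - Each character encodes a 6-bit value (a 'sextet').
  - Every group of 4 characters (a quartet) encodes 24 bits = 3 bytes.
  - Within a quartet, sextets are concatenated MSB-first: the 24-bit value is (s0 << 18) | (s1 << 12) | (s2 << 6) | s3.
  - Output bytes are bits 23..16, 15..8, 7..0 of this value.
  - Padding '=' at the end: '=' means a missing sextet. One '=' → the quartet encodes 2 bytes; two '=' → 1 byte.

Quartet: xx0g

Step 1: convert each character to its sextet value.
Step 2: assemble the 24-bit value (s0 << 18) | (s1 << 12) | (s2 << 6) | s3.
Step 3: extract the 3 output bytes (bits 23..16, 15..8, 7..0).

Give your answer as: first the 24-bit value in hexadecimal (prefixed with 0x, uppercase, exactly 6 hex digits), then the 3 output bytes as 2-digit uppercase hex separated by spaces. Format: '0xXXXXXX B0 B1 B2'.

Answer: 0xC71D20 C7 1D 20

Derivation:
Sextets: x=49, x=49, 0=52, g=32
24-bit: (49<<18) | (49<<12) | (52<<6) | 32
      = 0xC40000 | 0x031000 | 0x000D00 | 0x000020
      = 0xC71D20
Bytes: (v>>16)&0xFF=C7, (v>>8)&0xFF=1D, v&0xFF=20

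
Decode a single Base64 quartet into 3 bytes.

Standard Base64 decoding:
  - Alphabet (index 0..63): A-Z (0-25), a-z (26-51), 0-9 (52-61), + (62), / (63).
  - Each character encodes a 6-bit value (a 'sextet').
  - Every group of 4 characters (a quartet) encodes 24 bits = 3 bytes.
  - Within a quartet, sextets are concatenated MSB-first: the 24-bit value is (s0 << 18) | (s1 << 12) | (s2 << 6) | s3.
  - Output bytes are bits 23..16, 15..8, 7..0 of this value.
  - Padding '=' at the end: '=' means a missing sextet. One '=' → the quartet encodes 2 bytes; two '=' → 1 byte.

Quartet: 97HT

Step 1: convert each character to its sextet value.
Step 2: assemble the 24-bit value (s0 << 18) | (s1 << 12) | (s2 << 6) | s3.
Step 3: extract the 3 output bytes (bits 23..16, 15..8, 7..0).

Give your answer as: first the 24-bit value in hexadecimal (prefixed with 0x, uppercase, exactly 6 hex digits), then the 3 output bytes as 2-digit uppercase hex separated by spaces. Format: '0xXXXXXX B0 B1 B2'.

Sextets: 9=61, 7=59, H=7, T=19
24-bit: (61<<18) | (59<<12) | (7<<6) | 19
      = 0xF40000 | 0x03B000 | 0x0001C0 | 0x000013
      = 0xF7B1D3
Bytes: (v>>16)&0xFF=F7, (v>>8)&0xFF=B1, v&0xFF=D3

Answer: 0xF7B1D3 F7 B1 D3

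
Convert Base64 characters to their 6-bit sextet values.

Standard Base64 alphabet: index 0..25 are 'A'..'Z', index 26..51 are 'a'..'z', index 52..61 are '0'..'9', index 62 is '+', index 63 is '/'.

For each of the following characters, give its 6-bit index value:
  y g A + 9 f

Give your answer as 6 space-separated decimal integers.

Answer: 50 32 0 62 61 31

Derivation:
'y': a..z range, 26 + ord('y') − ord('a') = 50
'g': a..z range, 26 + ord('g') − ord('a') = 32
'A': A..Z range, ord('A') − ord('A') = 0
'+': index 62
'9': 0..9 range, 52 + ord('9') − ord('0') = 61
'f': a..z range, 26 + ord('f') − ord('a') = 31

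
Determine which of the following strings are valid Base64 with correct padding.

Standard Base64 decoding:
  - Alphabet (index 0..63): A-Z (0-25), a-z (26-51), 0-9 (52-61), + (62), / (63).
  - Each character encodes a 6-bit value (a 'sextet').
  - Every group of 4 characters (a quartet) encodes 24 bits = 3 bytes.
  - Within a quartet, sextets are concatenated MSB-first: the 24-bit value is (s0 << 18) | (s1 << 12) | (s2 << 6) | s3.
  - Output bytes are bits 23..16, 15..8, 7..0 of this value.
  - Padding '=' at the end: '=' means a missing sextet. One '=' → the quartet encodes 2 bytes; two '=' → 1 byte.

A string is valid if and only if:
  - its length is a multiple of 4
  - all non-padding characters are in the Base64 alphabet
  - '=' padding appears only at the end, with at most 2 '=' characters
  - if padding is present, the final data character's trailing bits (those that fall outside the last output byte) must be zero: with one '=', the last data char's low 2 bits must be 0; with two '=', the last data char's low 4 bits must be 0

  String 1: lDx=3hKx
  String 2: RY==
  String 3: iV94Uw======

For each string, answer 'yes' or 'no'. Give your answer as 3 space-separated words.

Answer: no no no

Derivation:
String 1: 'lDx=3hKx' → invalid (bad char(s): ['=']; '=' in middle)
String 2: 'RY==' → invalid (bad trailing bits)
String 3: 'iV94Uw======' → invalid (6 pad chars (max 2))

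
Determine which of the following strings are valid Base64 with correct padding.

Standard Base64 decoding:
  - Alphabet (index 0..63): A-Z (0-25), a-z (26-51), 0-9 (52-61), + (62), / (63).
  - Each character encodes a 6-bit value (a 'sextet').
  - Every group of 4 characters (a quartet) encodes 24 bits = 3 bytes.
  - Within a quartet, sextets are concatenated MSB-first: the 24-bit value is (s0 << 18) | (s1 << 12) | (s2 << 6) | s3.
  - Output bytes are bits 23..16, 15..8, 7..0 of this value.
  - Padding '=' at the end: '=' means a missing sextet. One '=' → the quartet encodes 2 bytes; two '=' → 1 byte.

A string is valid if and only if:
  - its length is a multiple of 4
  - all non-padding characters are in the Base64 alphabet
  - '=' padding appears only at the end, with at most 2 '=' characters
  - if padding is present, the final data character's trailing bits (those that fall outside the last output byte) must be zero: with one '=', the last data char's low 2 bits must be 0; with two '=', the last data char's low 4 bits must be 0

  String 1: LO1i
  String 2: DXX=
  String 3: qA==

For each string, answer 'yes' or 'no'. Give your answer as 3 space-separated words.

Answer: yes no yes

Derivation:
String 1: 'LO1i' → valid
String 2: 'DXX=' → invalid (bad trailing bits)
String 3: 'qA==' → valid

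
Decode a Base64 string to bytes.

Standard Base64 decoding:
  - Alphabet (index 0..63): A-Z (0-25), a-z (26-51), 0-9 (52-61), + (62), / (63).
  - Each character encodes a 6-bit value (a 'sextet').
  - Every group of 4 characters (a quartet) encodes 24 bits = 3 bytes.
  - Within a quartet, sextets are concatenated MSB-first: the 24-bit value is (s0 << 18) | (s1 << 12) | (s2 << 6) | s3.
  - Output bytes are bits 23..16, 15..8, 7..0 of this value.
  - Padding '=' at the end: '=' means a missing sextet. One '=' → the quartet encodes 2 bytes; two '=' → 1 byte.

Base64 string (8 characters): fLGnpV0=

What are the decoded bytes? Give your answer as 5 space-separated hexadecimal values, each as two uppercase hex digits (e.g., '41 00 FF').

After char 0 ('f'=31): chars_in_quartet=1 acc=0x1F bytes_emitted=0
After char 1 ('L'=11): chars_in_quartet=2 acc=0x7CB bytes_emitted=0
After char 2 ('G'=6): chars_in_quartet=3 acc=0x1F2C6 bytes_emitted=0
After char 3 ('n'=39): chars_in_quartet=4 acc=0x7CB1A7 -> emit 7C B1 A7, reset; bytes_emitted=3
After char 4 ('p'=41): chars_in_quartet=1 acc=0x29 bytes_emitted=3
After char 5 ('V'=21): chars_in_quartet=2 acc=0xA55 bytes_emitted=3
After char 6 ('0'=52): chars_in_quartet=3 acc=0x29574 bytes_emitted=3
Padding '=': partial quartet acc=0x29574 -> emit A5 5D; bytes_emitted=5

Answer: 7C B1 A7 A5 5D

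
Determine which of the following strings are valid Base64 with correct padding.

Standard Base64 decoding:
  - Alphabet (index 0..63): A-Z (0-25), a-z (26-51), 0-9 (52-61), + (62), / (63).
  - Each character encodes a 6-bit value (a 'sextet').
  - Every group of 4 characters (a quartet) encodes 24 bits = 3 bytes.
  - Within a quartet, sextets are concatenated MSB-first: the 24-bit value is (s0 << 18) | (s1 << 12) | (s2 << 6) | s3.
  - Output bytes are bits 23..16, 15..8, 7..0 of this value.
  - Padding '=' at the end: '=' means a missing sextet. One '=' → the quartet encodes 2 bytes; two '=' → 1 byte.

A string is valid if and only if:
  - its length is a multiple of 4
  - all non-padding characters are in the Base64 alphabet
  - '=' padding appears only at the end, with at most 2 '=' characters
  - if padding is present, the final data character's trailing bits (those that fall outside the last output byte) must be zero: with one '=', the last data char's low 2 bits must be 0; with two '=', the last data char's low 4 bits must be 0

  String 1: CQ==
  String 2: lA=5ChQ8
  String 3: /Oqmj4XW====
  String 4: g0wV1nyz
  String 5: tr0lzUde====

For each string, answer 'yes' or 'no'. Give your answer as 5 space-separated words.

Answer: yes no no yes no

Derivation:
String 1: 'CQ==' → valid
String 2: 'lA=5ChQ8' → invalid (bad char(s): ['=']; '=' in middle)
String 3: '/Oqmj4XW====' → invalid (4 pad chars (max 2))
String 4: 'g0wV1nyz' → valid
String 5: 'tr0lzUde====' → invalid (4 pad chars (max 2))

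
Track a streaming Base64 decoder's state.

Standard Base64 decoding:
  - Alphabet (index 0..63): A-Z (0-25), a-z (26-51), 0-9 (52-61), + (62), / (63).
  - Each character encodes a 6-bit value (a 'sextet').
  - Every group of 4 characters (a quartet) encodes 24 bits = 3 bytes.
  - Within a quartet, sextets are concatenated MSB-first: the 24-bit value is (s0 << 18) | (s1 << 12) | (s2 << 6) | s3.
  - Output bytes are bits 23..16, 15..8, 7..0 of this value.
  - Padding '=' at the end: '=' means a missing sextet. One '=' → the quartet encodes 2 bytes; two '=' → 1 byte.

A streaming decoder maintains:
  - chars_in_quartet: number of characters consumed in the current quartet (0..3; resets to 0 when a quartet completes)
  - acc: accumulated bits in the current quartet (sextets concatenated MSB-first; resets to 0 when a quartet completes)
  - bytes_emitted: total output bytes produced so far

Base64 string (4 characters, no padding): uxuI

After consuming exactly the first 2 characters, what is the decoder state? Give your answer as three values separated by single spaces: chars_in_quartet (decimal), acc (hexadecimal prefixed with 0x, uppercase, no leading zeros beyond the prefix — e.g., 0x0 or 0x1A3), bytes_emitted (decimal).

After char 0 ('u'=46): chars_in_quartet=1 acc=0x2E bytes_emitted=0
After char 1 ('x'=49): chars_in_quartet=2 acc=0xBB1 bytes_emitted=0

Answer: 2 0xBB1 0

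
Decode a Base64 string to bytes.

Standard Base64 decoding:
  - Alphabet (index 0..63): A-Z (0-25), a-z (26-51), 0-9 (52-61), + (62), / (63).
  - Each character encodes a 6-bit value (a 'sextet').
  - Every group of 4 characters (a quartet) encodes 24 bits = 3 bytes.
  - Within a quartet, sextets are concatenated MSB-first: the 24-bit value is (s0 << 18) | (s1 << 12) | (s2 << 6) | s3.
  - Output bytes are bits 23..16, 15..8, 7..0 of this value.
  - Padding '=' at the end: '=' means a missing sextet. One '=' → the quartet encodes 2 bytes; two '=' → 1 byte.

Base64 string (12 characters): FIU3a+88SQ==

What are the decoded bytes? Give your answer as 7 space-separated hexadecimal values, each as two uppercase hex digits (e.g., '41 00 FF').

Answer: 14 85 37 6B EF 3C 49

Derivation:
After char 0 ('F'=5): chars_in_quartet=1 acc=0x5 bytes_emitted=0
After char 1 ('I'=8): chars_in_quartet=2 acc=0x148 bytes_emitted=0
After char 2 ('U'=20): chars_in_quartet=3 acc=0x5214 bytes_emitted=0
After char 3 ('3'=55): chars_in_quartet=4 acc=0x148537 -> emit 14 85 37, reset; bytes_emitted=3
After char 4 ('a'=26): chars_in_quartet=1 acc=0x1A bytes_emitted=3
After char 5 ('+'=62): chars_in_quartet=2 acc=0x6BE bytes_emitted=3
After char 6 ('8'=60): chars_in_quartet=3 acc=0x1AFBC bytes_emitted=3
After char 7 ('8'=60): chars_in_quartet=4 acc=0x6BEF3C -> emit 6B EF 3C, reset; bytes_emitted=6
After char 8 ('S'=18): chars_in_quartet=1 acc=0x12 bytes_emitted=6
After char 9 ('Q'=16): chars_in_quartet=2 acc=0x490 bytes_emitted=6
Padding '==': partial quartet acc=0x490 -> emit 49; bytes_emitted=7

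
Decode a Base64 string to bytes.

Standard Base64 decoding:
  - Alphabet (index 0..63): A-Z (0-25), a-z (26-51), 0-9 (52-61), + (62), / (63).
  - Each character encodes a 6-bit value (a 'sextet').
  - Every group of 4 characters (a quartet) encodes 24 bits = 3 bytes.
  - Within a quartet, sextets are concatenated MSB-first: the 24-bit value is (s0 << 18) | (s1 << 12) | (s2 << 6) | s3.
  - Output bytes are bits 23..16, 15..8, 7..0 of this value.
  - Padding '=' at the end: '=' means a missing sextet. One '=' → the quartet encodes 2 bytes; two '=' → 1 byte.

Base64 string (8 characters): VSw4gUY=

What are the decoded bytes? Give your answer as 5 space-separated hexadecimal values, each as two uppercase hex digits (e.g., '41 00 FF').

Answer: 55 2C 38 81 46

Derivation:
After char 0 ('V'=21): chars_in_quartet=1 acc=0x15 bytes_emitted=0
After char 1 ('S'=18): chars_in_quartet=2 acc=0x552 bytes_emitted=0
After char 2 ('w'=48): chars_in_quartet=3 acc=0x154B0 bytes_emitted=0
After char 3 ('4'=56): chars_in_quartet=4 acc=0x552C38 -> emit 55 2C 38, reset; bytes_emitted=3
After char 4 ('g'=32): chars_in_quartet=1 acc=0x20 bytes_emitted=3
After char 5 ('U'=20): chars_in_quartet=2 acc=0x814 bytes_emitted=3
After char 6 ('Y'=24): chars_in_quartet=3 acc=0x20518 bytes_emitted=3
Padding '=': partial quartet acc=0x20518 -> emit 81 46; bytes_emitted=5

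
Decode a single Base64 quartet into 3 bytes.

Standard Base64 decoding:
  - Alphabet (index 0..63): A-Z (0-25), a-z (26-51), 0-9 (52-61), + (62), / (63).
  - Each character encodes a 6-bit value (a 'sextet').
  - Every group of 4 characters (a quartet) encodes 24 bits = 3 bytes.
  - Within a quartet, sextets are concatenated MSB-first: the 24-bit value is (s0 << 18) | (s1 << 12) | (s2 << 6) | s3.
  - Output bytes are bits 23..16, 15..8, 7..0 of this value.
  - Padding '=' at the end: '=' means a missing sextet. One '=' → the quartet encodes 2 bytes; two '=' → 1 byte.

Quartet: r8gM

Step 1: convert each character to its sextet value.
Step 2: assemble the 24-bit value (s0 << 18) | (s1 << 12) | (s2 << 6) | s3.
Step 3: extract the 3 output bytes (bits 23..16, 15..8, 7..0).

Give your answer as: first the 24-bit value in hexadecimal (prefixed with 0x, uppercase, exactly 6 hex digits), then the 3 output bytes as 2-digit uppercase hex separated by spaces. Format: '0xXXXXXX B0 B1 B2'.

Sextets: r=43, 8=60, g=32, M=12
24-bit: (43<<18) | (60<<12) | (32<<6) | 12
      = 0xAC0000 | 0x03C000 | 0x000800 | 0x00000C
      = 0xAFC80C
Bytes: (v>>16)&0xFF=AF, (v>>8)&0xFF=C8, v&0xFF=0C

Answer: 0xAFC80C AF C8 0C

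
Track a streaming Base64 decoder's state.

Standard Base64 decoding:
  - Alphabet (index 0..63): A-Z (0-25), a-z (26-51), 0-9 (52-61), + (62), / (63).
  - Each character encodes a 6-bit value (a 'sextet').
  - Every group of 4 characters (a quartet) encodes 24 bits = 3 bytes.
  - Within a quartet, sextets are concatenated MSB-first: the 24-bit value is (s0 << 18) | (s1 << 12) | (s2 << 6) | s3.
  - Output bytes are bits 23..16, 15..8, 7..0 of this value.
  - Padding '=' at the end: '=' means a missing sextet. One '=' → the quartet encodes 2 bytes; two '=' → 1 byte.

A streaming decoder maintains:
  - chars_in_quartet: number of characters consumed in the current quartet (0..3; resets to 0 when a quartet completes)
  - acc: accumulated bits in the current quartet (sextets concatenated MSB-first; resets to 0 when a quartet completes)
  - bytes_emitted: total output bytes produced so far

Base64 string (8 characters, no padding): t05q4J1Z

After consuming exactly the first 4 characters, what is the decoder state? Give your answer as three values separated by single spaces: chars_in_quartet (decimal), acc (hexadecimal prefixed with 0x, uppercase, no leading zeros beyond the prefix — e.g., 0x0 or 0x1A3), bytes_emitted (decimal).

After char 0 ('t'=45): chars_in_quartet=1 acc=0x2D bytes_emitted=0
After char 1 ('0'=52): chars_in_quartet=2 acc=0xB74 bytes_emitted=0
After char 2 ('5'=57): chars_in_quartet=3 acc=0x2DD39 bytes_emitted=0
After char 3 ('q'=42): chars_in_quartet=4 acc=0xB74E6A -> emit B7 4E 6A, reset; bytes_emitted=3

Answer: 0 0x0 3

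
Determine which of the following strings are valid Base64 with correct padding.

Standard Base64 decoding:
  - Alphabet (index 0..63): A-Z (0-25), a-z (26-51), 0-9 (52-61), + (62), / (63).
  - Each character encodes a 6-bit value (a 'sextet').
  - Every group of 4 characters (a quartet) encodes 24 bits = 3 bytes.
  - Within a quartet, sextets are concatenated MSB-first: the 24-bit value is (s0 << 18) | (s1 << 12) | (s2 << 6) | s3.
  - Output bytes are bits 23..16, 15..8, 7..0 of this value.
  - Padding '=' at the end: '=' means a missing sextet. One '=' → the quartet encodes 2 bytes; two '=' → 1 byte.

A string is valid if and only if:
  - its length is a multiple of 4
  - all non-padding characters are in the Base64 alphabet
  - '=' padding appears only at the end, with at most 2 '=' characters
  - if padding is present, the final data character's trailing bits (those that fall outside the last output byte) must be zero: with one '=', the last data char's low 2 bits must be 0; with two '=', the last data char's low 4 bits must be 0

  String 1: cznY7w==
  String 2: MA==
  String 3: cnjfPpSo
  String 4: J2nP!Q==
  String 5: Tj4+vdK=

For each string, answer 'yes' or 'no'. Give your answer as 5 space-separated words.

String 1: 'cznY7w==' → valid
String 2: 'MA==' → valid
String 3: 'cnjfPpSo' → valid
String 4: 'J2nP!Q==' → invalid (bad char(s): ['!'])
String 5: 'Tj4+vdK=' → invalid (bad trailing bits)

Answer: yes yes yes no no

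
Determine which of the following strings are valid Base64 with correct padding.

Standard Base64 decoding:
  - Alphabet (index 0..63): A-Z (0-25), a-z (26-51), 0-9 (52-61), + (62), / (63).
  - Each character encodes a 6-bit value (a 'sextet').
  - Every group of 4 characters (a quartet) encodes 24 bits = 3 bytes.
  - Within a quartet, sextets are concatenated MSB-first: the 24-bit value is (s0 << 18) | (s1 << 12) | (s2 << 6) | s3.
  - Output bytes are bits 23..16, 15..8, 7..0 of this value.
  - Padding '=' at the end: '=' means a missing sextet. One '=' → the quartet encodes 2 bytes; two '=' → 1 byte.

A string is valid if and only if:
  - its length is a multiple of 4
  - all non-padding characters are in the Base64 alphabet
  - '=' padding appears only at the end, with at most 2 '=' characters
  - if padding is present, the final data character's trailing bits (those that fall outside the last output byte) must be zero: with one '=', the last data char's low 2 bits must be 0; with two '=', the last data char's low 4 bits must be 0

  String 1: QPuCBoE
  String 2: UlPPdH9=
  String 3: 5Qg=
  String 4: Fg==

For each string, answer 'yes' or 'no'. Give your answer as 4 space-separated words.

Answer: no no yes yes

Derivation:
String 1: 'QPuCBoE' → invalid (len=7 not mult of 4)
String 2: 'UlPPdH9=' → invalid (bad trailing bits)
String 3: '5Qg=' → valid
String 4: 'Fg==' → valid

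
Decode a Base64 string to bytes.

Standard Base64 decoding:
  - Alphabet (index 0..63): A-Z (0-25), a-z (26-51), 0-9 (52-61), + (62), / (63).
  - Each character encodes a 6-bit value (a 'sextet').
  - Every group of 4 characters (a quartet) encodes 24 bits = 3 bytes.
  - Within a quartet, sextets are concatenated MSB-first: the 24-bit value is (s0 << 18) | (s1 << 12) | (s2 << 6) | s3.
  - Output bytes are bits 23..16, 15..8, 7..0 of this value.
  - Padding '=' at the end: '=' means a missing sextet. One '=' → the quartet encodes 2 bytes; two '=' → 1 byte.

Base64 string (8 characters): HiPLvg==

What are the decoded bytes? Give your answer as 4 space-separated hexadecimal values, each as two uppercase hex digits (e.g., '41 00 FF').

After char 0 ('H'=7): chars_in_quartet=1 acc=0x7 bytes_emitted=0
After char 1 ('i'=34): chars_in_quartet=2 acc=0x1E2 bytes_emitted=0
After char 2 ('P'=15): chars_in_quartet=3 acc=0x788F bytes_emitted=0
After char 3 ('L'=11): chars_in_quartet=4 acc=0x1E23CB -> emit 1E 23 CB, reset; bytes_emitted=3
After char 4 ('v'=47): chars_in_quartet=1 acc=0x2F bytes_emitted=3
After char 5 ('g'=32): chars_in_quartet=2 acc=0xBE0 bytes_emitted=3
Padding '==': partial quartet acc=0xBE0 -> emit BE; bytes_emitted=4

Answer: 1E 23 CB BE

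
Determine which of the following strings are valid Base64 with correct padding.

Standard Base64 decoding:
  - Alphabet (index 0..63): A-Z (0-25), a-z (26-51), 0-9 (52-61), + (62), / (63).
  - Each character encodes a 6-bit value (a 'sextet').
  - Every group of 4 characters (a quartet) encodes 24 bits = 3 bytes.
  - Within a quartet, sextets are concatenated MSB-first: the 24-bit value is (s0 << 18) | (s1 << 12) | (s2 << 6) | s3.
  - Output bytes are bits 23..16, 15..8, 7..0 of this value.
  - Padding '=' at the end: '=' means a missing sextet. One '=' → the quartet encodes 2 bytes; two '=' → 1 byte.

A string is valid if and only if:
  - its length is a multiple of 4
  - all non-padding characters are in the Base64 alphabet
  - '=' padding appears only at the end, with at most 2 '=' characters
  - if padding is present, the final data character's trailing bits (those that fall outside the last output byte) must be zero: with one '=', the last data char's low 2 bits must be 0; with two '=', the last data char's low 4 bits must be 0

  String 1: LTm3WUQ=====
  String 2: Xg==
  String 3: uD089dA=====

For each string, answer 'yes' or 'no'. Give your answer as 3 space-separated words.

String 1: 'LTm3WUQ=====' → invalid (5 pad chars (max 2))
String 2: 'Xg==' → valid
String 3: 'uD089dA=====' → invalid (5 pad chars (max 2))

Answer: no yes no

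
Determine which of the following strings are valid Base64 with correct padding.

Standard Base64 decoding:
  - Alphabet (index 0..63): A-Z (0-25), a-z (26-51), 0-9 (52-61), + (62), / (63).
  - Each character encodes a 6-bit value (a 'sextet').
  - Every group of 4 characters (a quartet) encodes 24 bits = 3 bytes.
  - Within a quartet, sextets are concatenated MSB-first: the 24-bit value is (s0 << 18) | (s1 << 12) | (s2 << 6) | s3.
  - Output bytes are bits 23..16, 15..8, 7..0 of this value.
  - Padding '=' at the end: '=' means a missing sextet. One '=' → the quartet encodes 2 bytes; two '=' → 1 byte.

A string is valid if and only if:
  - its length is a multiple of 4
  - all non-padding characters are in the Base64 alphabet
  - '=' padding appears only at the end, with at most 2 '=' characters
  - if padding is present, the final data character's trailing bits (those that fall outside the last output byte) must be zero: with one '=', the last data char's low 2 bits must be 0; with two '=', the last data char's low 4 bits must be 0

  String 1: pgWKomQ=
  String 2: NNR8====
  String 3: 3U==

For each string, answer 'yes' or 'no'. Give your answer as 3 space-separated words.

String 1: 'pgWKomQ=' → valid
String 2: 'NNR8====' → invalid (4 pad chars (max 2))
String 3: '3U==' → invalid (bad trailing bits)

Answer: yes no no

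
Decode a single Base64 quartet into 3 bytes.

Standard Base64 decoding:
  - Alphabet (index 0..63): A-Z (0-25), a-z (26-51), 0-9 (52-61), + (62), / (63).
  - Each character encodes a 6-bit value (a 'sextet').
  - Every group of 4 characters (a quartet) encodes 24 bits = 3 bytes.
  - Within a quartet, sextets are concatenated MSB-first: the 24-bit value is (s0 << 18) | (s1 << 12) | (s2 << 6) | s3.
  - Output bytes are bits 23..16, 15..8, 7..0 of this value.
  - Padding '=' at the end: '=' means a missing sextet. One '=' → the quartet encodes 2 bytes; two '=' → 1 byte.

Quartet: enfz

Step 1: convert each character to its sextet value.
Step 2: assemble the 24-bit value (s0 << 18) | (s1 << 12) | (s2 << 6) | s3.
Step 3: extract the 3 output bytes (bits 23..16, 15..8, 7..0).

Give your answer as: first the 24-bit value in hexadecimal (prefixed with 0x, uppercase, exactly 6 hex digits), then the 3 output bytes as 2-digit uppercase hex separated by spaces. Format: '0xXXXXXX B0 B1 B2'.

Sextets: e=30, n=39, f=31, z=51
24-bit: (30<<18) | (39<<12) | (31<<6) | 51
      = 0x780000 | 0x027000 | 0x0007C0 | 0x000033
      = 0x7A77F3
Bytes: (v>>16)&0xFF=7A, (v>>8)&0xFF=77, v&0xFF=F3

Answer: 0x7A77F3 7A 77 F3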